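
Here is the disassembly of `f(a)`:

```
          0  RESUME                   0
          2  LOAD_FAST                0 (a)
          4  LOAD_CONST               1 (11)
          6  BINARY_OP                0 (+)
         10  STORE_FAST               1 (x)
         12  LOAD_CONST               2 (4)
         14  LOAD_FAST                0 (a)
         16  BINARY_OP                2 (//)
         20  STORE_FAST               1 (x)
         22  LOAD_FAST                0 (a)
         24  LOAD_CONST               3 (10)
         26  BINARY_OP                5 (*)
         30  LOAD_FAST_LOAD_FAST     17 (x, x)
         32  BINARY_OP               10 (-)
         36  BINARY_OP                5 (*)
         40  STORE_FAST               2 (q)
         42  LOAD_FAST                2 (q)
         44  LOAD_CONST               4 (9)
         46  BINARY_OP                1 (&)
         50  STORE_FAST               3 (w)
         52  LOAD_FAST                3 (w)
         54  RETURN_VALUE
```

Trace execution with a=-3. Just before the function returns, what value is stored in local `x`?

-2

LOAD_FAST a → push -3. Stack: [-3]
LOAD_CONST → push 11. Stack: [-3, 11]
BINARY_OP + → -3 + 11 = 8. Stack: [8]
STORE_FAST x → x=8. Stack: []
LOAD_CONST → push 4. Stack: [4]
LOAD_FAST a → push -3. Stack: [4, -3]
BINARY_OP // → 4 // -3 = -2. Stack: [-2]
STORE_FAST x → x=-2. Stack: []
LOAD_FAST a → push -3. Stack: [-3]
LOAD_CONST → push 10. Stack: [-3, 10]
BINARY_OP * → -3 * 10 = -30. Stack: [-30]
LOAD_FAST_LOAD_FAST x,x → push -2,-2. Stack: [-30, -2, -2]
BINARY_OP - → -2 - -2 = 0. Stack: [-30, 0]
BINARY_OP * → -30 * 0 = 0. Stack: [0]
STORE_FAST q → q=0. Stack: []
LOAD_FAST q → push 0. Stack: [0]
LOAD_CONST → push 9. Stack: [0, 9]
BINARY_OP & → 0 & 9 = 0. Stack: [0]
STORE_FAST w → w=0. Stack: []
LOAD_FAST w → push 0. Stack: [0]
RETURN_VALUE → return 0.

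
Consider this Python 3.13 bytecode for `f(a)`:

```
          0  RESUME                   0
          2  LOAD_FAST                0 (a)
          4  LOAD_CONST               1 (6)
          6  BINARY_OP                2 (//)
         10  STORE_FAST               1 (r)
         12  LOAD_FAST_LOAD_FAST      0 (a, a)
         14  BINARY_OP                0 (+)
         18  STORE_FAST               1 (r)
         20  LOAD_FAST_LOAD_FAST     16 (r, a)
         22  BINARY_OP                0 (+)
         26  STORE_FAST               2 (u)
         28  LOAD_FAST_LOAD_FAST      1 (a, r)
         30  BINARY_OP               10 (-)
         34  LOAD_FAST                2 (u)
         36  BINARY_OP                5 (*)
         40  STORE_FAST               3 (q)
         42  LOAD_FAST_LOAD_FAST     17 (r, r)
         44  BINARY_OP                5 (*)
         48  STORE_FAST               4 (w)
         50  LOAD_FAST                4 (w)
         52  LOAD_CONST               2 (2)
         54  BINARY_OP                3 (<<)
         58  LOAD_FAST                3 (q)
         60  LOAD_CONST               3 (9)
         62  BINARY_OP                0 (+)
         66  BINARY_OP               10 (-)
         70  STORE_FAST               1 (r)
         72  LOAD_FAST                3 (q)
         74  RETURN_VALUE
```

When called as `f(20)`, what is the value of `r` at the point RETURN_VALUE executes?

7591

LOAD_FAST a → push 20. Stack: [20]
LOAD_CONST → push 6. Stack: [20, 6]
BINARY_OP // → 20 // 6 = 3. Stack: [3]
STORE_FAST r → r=3. Stack: []
LOAD_FAST_LOAD_FAST a,a → push 20,20. Stack: [20, 20]
BINARY_OP + → 20 + 20 = 40. Stack: [40]
STORE_FAST r → r=40. Stack: []
LOAD_FAST_LOAD_FAST r,a → push 40,20. Stack: [40, 20]
BINARY_OP + → 40 + 20 = 60. Stack: [60]
STORE_FAST u → u=60. Stack: []
LOAD_FAST_LOAD_FAST a,r → push 20,40. Stack: [20, 40]
BINARY_OP - → 20 - 40 = -20. Stack: [-20]
LOAD_FAST u → push 60. Stack: [-20, 60]
BINARY_OP * → -20 * 60 = -1200. Stack: [-1200]
STORE_FAST q → q=-1200. Stack: []
LOAD_FAST_LOAD_FAST r,r → push 40,40. Stack: [40, 40]
BINARY_OP * → 40 * 40 = 1600. Stack: [1600]
STORE_FAST w → w=1600. Stack: []
LOAD_FAST w → push 1600. Stack: [1600]
LOAD_CONST → push 2. Stack: [1600, 2]
BINARY_OP << → 1600 << 2 = 6400. Stack: [6400]
LOAD_FAST q → push -1200. Stack: [6400, -1200]
LOAD_CONST → push 9. Stack: [6400, -1200, 9]
BINARY_OP + → -1200 + 9 = -1191. Stack: [6400, -1191]
BINARY_OP - → 6400 - -1191 = 7591. Stack: [7591]
STORE_FAST r → r=7591. Stack: []
LOAD_FAST q → push -1200. Stack: [-1200]
RETURN_VALUE → return -1200.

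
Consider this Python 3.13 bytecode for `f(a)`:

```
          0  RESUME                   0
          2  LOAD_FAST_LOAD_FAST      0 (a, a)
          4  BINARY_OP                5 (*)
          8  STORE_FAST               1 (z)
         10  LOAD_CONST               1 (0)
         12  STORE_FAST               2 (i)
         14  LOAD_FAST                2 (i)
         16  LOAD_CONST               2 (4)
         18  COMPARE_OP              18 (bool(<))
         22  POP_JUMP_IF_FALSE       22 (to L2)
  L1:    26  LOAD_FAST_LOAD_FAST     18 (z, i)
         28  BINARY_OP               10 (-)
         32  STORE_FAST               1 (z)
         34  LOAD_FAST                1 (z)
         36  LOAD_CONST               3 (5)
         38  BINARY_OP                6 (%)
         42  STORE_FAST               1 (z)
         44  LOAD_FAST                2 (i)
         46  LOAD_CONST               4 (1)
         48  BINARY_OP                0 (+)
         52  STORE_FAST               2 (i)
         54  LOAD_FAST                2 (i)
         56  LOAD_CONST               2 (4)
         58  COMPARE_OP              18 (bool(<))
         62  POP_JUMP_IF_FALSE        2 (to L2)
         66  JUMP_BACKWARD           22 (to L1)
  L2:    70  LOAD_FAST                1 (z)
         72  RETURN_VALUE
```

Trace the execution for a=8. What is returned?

LOAD_FAST_LOAD_FAST a,a → push 8,8
BINARY_OP * → 8 * 8 = 64
STORE_FAST z → z=64
LOAD_CONST → push 0
STORE_FAST i → i=0
LOAD_FAST i → push 0
LOAD_CONST → push 4
COMPARE_OP bool(<) → 0 vs 4 = True
POP_JUMP_IF_FALSE → pop True; no jump
LOAD_FAST_LOAD_FAST z,i → push 64,0
BINARY_OP - → 64 - 0 = 64
STORE_FAST z → z=64
LOAD_FAST z → push 64
LOAD_CONST → push 5
BINARY_OP % → 64 % 5 = 4
STORE_FAST z → z=4
LOAD_FAST i → push 0
LOAD_CONST → push 1
BINARY_OP + → 0 + 1 = 1
STORE_FAST i → i=1
LOAD_FAST i → push 1
LOAD_CONST → push 4
COMPARE_OP bool(<) → 1 vs 4 = True
POP_JUMP_IF_FALSE → pop True; no jump
LOAD_FAST_LOAD_FAST z,i → push 4,1
BINARY_OP - → 4 - 1 = 3
STORE_FAST z → z=3
LOAD_FAST z → push 3
LOAD_CONST → push 5
BINARY_OP % → 3 % 5 = 3
STORE_FAST z → z=3
LOAD_FAST i → push 1
LOAD_CONST → push 1
BINARY_OP + → 1 + 1 = 2
STORE_FAST i → i=2
LOAD_FAST i → push 2
LOAD_CONST → push 4
COMPARE_OP bool(<) → 2 vs 4 = True
POP_JUMP_IF_FALSE → pop True; no jump
LOAD_FAST_LOAD_FAST z,i → push 3,2
BINARY_OP - → 3 - 2 = 1
STORE_FAST z → z=1
LOAD_FAST z → push 1
LOAD_CONST → push 5
BINARY_OP % → 1 % 5 = 1
STORE_FAST z → z=1
LOAD_FAST i → push 2
LOAD_CONST → push 1
BINARY_OP + → 2 + 1 = 3
STORE_FAST i → i=3
LOAD_FAST i → push 3
LOAD_CONST → push 4
COMPARE_OP bool(<) → 3 vs 4 = True
POP_JUMP_IF_FALSE → pop True; no jump
LOAD_FAST_LOAD_FAST z,i → push 1,3
BINARY_OP - → 1 - 3 = -2
STORE_FAST z → z=-2
LOAD_FAST z → push -2
LOAD_CONST → push 5
BINARY_OP % → -2 % 5 = 3
STORE_FAST z → z=3
LOAD_FAST i → push 3
LOAD_CONST → push 1
BINARY_OP + → 3 + 1 = 4
STORE_FAST i → i=4
LOAD_FAST i → push 4
LOAD_CONST → push 4
COMPARE_OP bool(<) → 4 vs 4 = False
POP_JUMP_IF_FALSE → pop False; jump
LOAD_FAST z → push 3
RETURN_VALUE → return 3.

3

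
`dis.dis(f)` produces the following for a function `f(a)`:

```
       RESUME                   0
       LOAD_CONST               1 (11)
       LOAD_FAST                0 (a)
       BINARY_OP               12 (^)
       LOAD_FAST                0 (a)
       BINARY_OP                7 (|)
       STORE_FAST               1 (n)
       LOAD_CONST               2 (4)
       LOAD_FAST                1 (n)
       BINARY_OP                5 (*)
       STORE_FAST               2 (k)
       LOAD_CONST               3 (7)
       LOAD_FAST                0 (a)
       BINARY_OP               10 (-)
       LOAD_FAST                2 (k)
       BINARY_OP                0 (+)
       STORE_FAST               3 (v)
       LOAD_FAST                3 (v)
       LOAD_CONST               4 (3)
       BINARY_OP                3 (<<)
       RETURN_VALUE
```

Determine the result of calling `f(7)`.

480

LOAD_CONST → push 11. Stack: [11]
LOAD_FAST a → push 7. Stack: [11, 7]
BINARY_OP ^ → 11 ^ 7 = 12. Stack: [12]
LOAD_FAST a → push 7. Stack: [12, 7]
BINARY_OP | → 12 | 7 = 15. Stack: [15]
STORE_FAST n → n=15. Stack: []
LOAD_CONST → push 4. Stack: [4]
LOAD_FAST n → push 15. Stack: [4, 15]
BINARY_OP * → 4 * 15 = 60. Stack: [60]
STORE_FAST k → k=60. Stack: []
LOAD_CONST → push 7. Stack: [7]
LOAD_FAST a → push 7. Stack: [7, 7]
BINARY_OP - → 7 - 7 = 0. Stack: [0]
LOAD_FAST k → push 60. Stack: [0, 60]
BINARY_OP + → 0 + 60 = 60. Stack: [60]
STORE_FAST v → v=60. Stack: []
LOAD_FAST v → push 60. Stack: [60]
LOAD_CONST → push 3. Stack: [60, 3]
BINARY_OP << → 60 << 3 = 480. Stack: [480]
RETURN_VALUE → return 480.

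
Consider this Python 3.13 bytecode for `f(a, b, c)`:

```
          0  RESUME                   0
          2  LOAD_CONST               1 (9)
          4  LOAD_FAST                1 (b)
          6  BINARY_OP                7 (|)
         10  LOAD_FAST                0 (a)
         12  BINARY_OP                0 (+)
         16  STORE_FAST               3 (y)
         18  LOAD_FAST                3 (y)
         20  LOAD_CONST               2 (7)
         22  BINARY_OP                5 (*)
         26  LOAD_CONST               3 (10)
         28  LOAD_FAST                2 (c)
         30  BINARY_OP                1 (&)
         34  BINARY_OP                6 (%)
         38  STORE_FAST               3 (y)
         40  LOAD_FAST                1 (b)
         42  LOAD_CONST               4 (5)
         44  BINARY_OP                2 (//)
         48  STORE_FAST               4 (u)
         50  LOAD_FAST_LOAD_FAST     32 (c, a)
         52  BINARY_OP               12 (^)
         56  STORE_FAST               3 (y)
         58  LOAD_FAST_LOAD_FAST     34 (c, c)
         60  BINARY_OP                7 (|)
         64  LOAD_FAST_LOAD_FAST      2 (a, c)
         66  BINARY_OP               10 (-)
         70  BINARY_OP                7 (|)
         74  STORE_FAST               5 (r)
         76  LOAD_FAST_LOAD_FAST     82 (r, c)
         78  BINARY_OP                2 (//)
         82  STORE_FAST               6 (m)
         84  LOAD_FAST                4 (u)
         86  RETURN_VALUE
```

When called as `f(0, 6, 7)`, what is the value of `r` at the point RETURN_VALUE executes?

LOAD_CONST → push 9. Stack: [9]
LOAD_FAST b → push 6. Stack: [9, 6]
BINARY_OP | → 9 | 6 = 15. Stack: [15]
LOAD_FAST a → push 0. Stack: [15, 0]
BINARY_OP + → 15 + 0 = 15. Stack: [15]
STORE_FAST y → y=15. Stack: []
LOAD_FAST y → push 15. Stack: [15]
LOAD_CONST → push 7. Stack: [15, 7]
BINARY_OP * → 15 * 7 = 105. Stack: [105]
LOAD_CONST → push 10. Stack: [105, 10]
LOAD_FAST c → push 7. Stack: [105, 10, 7]
BINARY_OP & → 10 & 7 = 2. Stack: [105, 2]
BINARY_OP % → 105 % 2 = 1. Stack: [1]
STORE_FAST y → y=1. Stack: []
LOAD_FAST b → push 6. Stack: [6]
LOAD_CONST → push 5. Stack: [6, 5]
BINARY_OP // → 6 // 5 = 1. Stack: [1]
STORE_FAST u → u=1. Stack: []
LOAD_FAST_LOAD_FAST c,a → push 7,0. Stack: [7, 0]
BINARY_OP ^ → 7 ^ 0 = 7. Stack: [7]
STORE_FAST y → y=7. Stack: []
LOAD_FAST_LOAD_FAST c,c → push 7,7. Stack: [7, 7]
BINARY_OP | → 7 | 7 = 7. Stack: [7]
LOAD_FAST_LOAD_FAST a,c → push 0,7. Stack: [7, 0, 7]
BINARY_OP - → 0 - 7 = -7. Stack: [7, -7]
BINARY_OP | → 7 | -7 = -1. Stack: [-1]
STORE_FAST r → r=-1. Stack: []
LOAD_FAST_LOAD_FAST r,c → push -1,7. Stack: [-1, 7]
BINARY_OP // → -1 // 7 = -1. Stack: [-1]
STORE_FAST m → m=-1. Stack: []
LOAD_FAST u → push 1. Stack: [1]
RETURN_VALUE → return 1.

-1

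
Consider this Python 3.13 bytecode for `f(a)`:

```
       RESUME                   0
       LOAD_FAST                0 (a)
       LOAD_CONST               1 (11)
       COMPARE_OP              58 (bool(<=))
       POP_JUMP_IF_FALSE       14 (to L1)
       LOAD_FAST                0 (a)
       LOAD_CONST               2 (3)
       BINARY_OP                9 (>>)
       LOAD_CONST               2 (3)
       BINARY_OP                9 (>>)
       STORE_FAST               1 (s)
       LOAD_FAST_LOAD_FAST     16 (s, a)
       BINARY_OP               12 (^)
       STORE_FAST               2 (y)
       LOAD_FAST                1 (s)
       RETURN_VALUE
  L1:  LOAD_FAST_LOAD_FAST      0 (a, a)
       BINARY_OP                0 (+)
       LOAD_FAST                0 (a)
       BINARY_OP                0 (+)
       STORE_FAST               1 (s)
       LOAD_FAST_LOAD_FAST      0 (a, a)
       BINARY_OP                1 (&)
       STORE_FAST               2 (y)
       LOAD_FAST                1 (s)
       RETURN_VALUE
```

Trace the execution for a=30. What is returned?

LOAD_FAST a → push 30. Stack: [30]
LOAD_CONST → push 11. Stack: [30, 11]
COMPARE_OP bool(<=) → 30 vs 11 = False. Stack: [False]
POP_JUMP_IF_FALSE → pop False; jump. Stack: []
LOAD_FAST_LOAD_FAST a,a → push 30,30. Stack: [30, 30]
BINARY_OP + → 30 + 30 = 60. Stack: [60]
LOAD_FAST a → push 30. Stack: [60, 30]
BINARY_OP + → 60 + 30 = 90. Stack: [90]
STORE_FAST s → s=90. Stack: []
LOAD_FAST_LOAD_FAST a,a → push 30,30. Stack: [30, 30]
BINARY_OP & → 30 & 30 = 30. Stack: [30]
STORE_FAST y → y=30. Stack: []
LOAD_FAST s → push 90. Stack: [90]
RETURN_VALUE → return 90.

90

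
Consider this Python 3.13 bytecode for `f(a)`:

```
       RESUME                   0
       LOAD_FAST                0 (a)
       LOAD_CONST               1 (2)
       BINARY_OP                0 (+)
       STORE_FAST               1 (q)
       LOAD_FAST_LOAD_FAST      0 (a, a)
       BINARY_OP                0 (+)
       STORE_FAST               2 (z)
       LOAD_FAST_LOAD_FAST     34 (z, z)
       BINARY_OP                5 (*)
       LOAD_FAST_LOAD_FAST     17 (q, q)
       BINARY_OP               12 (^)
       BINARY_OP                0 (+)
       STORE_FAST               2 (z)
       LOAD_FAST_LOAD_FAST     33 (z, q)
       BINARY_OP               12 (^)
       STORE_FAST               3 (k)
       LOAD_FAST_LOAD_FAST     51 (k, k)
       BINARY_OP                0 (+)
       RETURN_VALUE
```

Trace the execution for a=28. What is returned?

LOAD_FAST a → push 28. Stack: [28]
LOAD_CONST → push 2. Stack: [28, 2]
BINARY_OP + → 28 + 2 = 30. Stack: [30]
STORE_FAST q → q=30. Stack: []
LOAD_FAST_LOAD_FAST a,a → push 28,28. Stack: [28, 28]
BINARY_OP + → 28 + 28 = 56. Stack: [56]
STORE_FAST z → z=56. Stack: []
LOAD_FAST_LOAD_FAST z,z → push 56,56. Stack: [56, 56]
BINARY_OP * → 56 * 56 = 3136. Stack: [3136]
LOAD_FAST_LOAD_FAST q,q → push 30,30. Stack: [3136, 30, 30]
BINARY_OP ^ → 30 ^ 30 = 0. Stack: [3136, 0]
BINARY_OP + → 3136 + 0 = 3136. Stack: [3136]
STORE_FAST z → z=3136. Stack: []
LOAD_FAST_LOAD_FAST z,q → push 3136,30. Stack: [3136, 30]
BINARY_OP ^ → 3136 ^ 30 = 3166. Stack: [3166]
STORE_FAST k → k=3166. Stack: []
LOAD_FAST_LOAD_FAST k,k → push 3166,3166. Stack: [3166, 3166]
BINARY_OP + → 3166 + 3166 = 6332. Stack: [6332]
RETURN_VALUE → return 6332.

6332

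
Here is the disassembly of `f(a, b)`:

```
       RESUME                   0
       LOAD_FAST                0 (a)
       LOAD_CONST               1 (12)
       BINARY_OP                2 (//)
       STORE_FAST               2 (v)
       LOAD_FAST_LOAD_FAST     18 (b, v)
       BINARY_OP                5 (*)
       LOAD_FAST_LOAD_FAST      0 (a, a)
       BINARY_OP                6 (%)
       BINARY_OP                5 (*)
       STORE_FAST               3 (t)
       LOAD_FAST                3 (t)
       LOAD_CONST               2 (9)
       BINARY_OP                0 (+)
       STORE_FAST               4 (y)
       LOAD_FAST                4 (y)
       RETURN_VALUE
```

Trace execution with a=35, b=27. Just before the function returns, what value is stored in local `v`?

2

LOAD_FAST a → push 35. Stack: [35]
LOAD_CONST → push 12. Stack: [35, 12]
BINARY_OP // → 35 // 12 = 2. Stack: [2]
STORE_FAST v → v=2. Stack: []
LOAD_FAST_LOAD_FAST b,v → push 27,2. Stack: [27, 2]
BINARY_OP * → 27 * 2 = 54. Stack: [54]
LOAD_FAST_LOAD_FAST a,a → push 35,35. Stack: [54, 35, 35]
BINARY_OP % → 35 % 35 = 0. Stack: [54, 0]
BINARY_OP * → 54 * 0 = 0. Stack: [0]
STORE_FAST t → t=0. Stack: []
LOAD_FAST t → push 0. Stack: [0]
LOAD_CONST → push 9. Stack: [0, 9]
BINARY_OP + → 0 + 9 = 9. Stack: [9]
STORE_FAST y → y=9. Stack: []
LOAD_FAST y → push 9. Stack: [9]
RETURN_VALUE → return 9.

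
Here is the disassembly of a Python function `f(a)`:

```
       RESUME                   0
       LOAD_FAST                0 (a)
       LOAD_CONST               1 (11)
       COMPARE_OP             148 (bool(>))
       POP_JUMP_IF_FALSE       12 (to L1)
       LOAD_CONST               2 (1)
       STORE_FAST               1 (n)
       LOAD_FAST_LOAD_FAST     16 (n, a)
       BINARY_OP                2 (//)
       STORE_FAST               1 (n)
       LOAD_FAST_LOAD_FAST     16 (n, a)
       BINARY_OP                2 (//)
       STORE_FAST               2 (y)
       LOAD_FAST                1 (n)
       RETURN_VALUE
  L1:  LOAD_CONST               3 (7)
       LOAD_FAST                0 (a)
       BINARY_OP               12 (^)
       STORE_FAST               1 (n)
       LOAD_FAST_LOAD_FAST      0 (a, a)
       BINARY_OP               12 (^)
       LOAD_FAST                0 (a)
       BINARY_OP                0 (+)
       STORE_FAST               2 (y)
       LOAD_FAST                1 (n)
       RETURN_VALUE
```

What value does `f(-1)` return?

LOAD_FAST a → push -1. Stack: [-1]
LOAD_CONST → push 11. Stack: [-1, 11]
COMPARE_OP bool(>) → -1 vs 11 = False. Stack: [False]
POP_JUMP_IF_FALSE → pop False; jump. Stack: []
LOAD_CONST → push 7. Stack: [7]
LOAD_FAST a → push -1. Stack: [7, -1]
BINARY_OP ^ → 7 ^ -1 = -8. Stack: [-8]
STORE_FAST n → n=-8. Stack: []
LOAD_FAST_LOAD_FAST a,a → push -1,-1. Stack: [-1, -1]
BINARY_OP ^ → -1 ^ -1 = 0. Stack: [0]
LOAD_FAST a → push -1. Stack: [0, -1]
BINARY_OP + → 0 + -1 = -1. Stack: [-1]
STORE_FAST y → y=-1. Stack: []
LOAD_FAST n → push -8. Stack: [-8]
RETURN_VALUE → return -8.

-8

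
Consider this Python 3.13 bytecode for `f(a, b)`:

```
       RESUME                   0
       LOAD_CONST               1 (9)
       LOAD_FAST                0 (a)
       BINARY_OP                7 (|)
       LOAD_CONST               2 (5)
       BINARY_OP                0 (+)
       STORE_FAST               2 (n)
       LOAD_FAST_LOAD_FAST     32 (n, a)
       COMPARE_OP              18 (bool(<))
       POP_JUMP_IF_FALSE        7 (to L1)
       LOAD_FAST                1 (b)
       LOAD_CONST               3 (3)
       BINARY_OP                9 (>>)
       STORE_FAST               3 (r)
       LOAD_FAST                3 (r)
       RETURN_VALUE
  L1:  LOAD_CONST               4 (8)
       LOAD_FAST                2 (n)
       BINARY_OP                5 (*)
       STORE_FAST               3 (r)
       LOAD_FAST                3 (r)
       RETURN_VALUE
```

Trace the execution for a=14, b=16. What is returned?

LOAD_CONST → push 9. Stack: [9]
LOAD_FAST a → push 14. Stack: [9, 14]
BINARY_OP | → 9 | 14 = 15. Stack: [15]
LOAD_CONST → push 5. Stack: [15, 5]
BINARY_OP + → 15 + 5 = 20. Stack: [20]
STORE_FAST n → n=20. Stack: []
LOAD_FAST_LOAD_FAST n,a → push 20,14. Stack: [20, 14]
COMPARE_OP bool(<) → 20 vs 14 = False. Stack: [False]
POP_JUMP_IF_FALSE → pop False; jump. Stack: []
LOAD_CONST → push 8. Stack: [8]
LOAD_FAST n → push 20. Stack: [8, 20]
BINARY_OP * → 8 * 20 = 160. Stack: [160]
STORE_FAST r → r=160. Stack: []
LOAD_FAST r → push 160. Stack: [160]
RETURN_VALUE → return 160.

160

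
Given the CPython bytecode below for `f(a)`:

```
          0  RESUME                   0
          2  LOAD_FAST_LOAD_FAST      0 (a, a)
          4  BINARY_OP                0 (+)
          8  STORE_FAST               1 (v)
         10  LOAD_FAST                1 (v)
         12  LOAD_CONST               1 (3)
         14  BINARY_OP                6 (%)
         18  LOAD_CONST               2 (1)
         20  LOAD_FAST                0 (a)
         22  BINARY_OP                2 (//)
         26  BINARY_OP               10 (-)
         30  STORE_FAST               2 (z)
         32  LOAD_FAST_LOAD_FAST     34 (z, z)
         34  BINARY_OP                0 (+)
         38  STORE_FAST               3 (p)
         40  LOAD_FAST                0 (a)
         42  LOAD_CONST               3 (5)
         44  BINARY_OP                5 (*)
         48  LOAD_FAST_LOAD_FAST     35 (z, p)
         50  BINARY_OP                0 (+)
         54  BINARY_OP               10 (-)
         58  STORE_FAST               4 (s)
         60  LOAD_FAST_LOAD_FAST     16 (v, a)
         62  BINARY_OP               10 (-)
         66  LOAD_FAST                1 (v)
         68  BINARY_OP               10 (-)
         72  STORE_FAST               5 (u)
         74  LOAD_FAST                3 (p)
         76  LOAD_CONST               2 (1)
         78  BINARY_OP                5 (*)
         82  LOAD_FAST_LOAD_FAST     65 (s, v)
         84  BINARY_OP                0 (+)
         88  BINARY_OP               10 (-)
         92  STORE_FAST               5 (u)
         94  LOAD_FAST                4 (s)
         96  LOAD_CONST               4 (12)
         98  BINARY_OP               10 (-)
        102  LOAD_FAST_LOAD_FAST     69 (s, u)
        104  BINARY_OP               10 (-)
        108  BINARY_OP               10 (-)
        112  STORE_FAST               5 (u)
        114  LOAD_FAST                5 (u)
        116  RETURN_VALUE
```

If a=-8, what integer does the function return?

59

LOAD_FAST_LOAD_FAST a,a → push -8,-8. Stack: [-8, -8]
BINARY_OP + → -8 + -8 = -16. Stack: [-16]
STORE_FAST v → v=-16. Stack: []
LOAD_FAST v → push -16. Stack: [-16]
LOAD_CONST → push 3. Stack: [-16, 3]
BINARY_OP % → -16 % 3 = 2. Stack: [2]
LOAD_CONST → push 1. Stack: [2, 1]
LOAD_FAST a → push -8. Stack: [2, 1, -8]
BINARY_OP // → 1 // -8 = -1. Stack: [2, -1]
BINARY_OP - → 2 - -1 = 3. Stack: [3]
STORE_FAST z → z=3. Stack: []
LOAD_FAST_LOAD_FAST z,z → push 3,3. Stack: [3, 3]
BINARY_OP + → 3 + 3 = 6. Stack: [6]
STORE_FAST p → p=6. Stack: []
LOAD_FAST a → push -8. Stack: [-8]
LOAD_CONST → push 5. Stack: [-8, 5]
BINARY_OP * → -8 * 5 = -40. Stack: [-40]
LOAD_FAST_LOAD_FAST z,p → push 3,6. Stack: [-40, 3, 6]
BINARY_OP + → 3 + 6 = 9. Stack: [-40, 9]
BINARY_OP - → -40 - 9 = -49. Stack: [-49]
STORE_FAST s → s=-49. Stack: []
LOAD_FAST_LOAD_FAST v,a → push -16,-8. Stack: [-16, -8]
BINARY_OP - → -16 - -8 = -8. Stack: [-8]
LOAD_FAST v → push -16. Stack: [-8, -16]
BINARY_OP - → -8 - -16 = 8. Stack: [8]
STORE_FAST u → u=8. Stack: []
LOAD_FAST p → push 6. Stack: [6]
LOAD_CONST → push 1. Stack: [6, 1]
BINARY_OP * → 6 * 1 = 6. Stack: [6]
LOAD_FAST_LOAD_FAST s,v → push -49,-16. Stack: [6, -49, -16]
BINARY_OP + → -49 + -16 = -65. Stack: [6, -65]
BINARY_OP - → 6 - -65 = 71. Stack: [71]
STORE_FAST u → u=71. Stack: []
LOAD_FAST s → push -49. Stack: [-49]
LOAD_CONST → push 12. Stack: [-49, 12]
BINARY_OP - → -49 - 12 = -61. Stack: [-61]
LOAD_FAST_LOAD_FAST s,u → push -49,71. Stack: [-61, -49, 71]
BINARY_OP - → -49 - 71 = -120. Stack: [-61, -120]
BINARY_OP - → -61 - -120 = 59. Stack: [59]
STORE_FAST u → u=59. Stack: []
LOAD_FAST u → push 59. Stack: [59]
RETURN_VALUE → return 59.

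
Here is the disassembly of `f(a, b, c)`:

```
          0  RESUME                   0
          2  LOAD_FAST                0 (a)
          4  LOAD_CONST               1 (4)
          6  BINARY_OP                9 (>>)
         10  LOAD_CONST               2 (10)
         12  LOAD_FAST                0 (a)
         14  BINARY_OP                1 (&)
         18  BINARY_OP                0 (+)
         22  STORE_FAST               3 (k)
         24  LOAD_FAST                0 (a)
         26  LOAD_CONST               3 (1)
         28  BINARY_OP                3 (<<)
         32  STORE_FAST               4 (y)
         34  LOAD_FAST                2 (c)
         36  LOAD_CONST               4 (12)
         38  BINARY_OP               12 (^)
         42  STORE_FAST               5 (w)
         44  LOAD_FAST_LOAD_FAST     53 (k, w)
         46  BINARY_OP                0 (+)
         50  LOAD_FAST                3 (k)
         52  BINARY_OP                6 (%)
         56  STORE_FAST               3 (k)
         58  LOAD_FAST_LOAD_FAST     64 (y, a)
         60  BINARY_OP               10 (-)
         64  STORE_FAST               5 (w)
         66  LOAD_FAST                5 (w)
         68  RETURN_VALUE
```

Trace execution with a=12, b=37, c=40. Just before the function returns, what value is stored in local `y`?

24

LOAD_FAST a → push 12. Stack: [12]
LOAD_CONST → push 4. Stack: [12, 4]
BINARY_OP >> → 12 >> 4 = 0. Stack: [0]
LOAD_CONST → push 10. Stack: [0, 10]
LOAD_FAST a → push 12. Stack: [0, 10, 12]
BINARY_OP & → 10 & 12 = 8. Stack: [0, 8]
BINARY_OP + → 0 + 8 = 8. Stack: [8]
STORE_FAST k → k=8. Stack: []
LOAD_FAST a → push 12. Stack: [12]
LOAD_CONST → push 1. Stack: [12, 1]
BINARY_OP << → 12 << 1 = 24. Stack: [24]
STORE_FAST y → y=24. Stack: []
LOAD_FAST c → push 40. Stack: [40]
LOAD_CONST → push 12. Stack: [40, 12]
BINARY_OP ^ → 40 ^ 12 = 36. Stack: [36]
STORE_FAST w → w=36. Stack: []
LOAD_FAST_LOAD_FAST k,w → push 8,36. Stack: [8, 36]
BINARY_OP + → 8 + 36 = 44. Stack: [44]
LOAD_FAST k → push 8. Stack: [44, 8]
BINARY_OP % → 44 % 8 = 4. Stack: [4]
STORE_FAST k → k=4. Stack: []
LOAD_FAST_LOAD_FAST y,a → push 24,12. Stack: [24, 12]
BINARY_OP - → 24 - 12 = 12. Stack: [12]
STORE_FAST w → w=12. Stack: []
LOAD_FAST w → push 12. Stack: [12]
RETURN_VALUE → return 12.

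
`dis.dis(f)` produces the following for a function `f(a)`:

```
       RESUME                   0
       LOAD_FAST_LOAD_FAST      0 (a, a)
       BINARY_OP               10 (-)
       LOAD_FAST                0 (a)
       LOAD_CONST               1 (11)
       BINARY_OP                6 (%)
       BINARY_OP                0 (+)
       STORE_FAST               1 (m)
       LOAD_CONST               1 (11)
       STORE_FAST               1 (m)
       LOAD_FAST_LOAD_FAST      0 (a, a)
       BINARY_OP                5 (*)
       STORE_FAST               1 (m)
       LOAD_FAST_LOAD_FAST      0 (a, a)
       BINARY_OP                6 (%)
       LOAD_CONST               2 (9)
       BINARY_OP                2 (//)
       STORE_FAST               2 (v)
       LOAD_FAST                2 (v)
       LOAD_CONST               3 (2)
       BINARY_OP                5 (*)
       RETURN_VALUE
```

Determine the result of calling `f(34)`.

LOAD_FAST_LOAD_FAST a,a → push 34,34. Stack: [34, 34]
BINARY_OP - → 34 - 34 = 0. Stack: [0]
LOAD_FAST a → push 34. Stack: [0, 34]
LOAD_CONST → push 11. Stack: [0, 34, 11]
BINARY_OP % → 34 % 11 = 1. Stack: [0, 1]
BINARY_OP + → 0 + 1 = 1. Stack: [1]
STORE_FAST m → m=1. Stack: []
LOAD_CONST → push 11. Stack: [11]
STORE_FAST m → m=11. Stack: []
LOAD_FAST_LOAD_FAST a,a → push 34,34. Stack: [34, 34]
BINARY_OP * → 34 * 34 = 1156. Stack: [1156]
STORE_FAST m → m=1156. Stack: []
LOAD_FAST_LOAD_FAST a,a → push 34,34. Stack: [34, 34]
BINARY_OP % → 34 % 34 = 0. Stack: [0]
LOAD_CONST → push 9. Stack: [0, 9]
BINARY_OP // → 0 // 9 = 0. Stack: [0]
STORE_FAST v → v=0. Stack: []
LOAD_FAST v → push 0. Stack: [0]
LOAD_CONST → push 2. Stack: [0, 2]
BINARY_OP * → 0 * 2 = 0. Stack: [0]
RETURN_VALUE → return 0.

0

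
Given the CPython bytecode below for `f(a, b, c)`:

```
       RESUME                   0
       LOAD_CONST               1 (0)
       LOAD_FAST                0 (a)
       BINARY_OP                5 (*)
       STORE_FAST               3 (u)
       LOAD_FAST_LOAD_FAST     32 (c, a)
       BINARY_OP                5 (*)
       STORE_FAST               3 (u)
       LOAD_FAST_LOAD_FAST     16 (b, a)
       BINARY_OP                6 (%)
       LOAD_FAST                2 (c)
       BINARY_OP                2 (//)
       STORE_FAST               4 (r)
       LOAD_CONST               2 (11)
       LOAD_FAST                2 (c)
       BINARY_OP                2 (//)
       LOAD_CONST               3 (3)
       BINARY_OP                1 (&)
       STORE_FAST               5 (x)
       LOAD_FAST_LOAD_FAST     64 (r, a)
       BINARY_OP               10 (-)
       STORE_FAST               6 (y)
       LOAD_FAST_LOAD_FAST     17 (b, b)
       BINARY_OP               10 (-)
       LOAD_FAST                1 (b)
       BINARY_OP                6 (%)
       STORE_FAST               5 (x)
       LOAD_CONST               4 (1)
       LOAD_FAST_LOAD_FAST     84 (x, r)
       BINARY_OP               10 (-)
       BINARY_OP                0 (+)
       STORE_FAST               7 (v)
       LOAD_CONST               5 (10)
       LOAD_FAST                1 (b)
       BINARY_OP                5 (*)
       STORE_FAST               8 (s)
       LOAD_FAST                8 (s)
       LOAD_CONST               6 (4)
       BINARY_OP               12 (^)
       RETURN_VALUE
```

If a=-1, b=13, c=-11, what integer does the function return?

134

LOAD_CONST → push 0. Stack: [0]
LOAD_FAST a → push -1. Stack: [0, -1]
BINARY_OP * → 0 * -1 = 0. Stack: [0]
STORE_FAST u → u=0. Stack: []
LOAD_FAST_LOAD_FAST c,a → push -11,-1. Stack: [-11, -1]
BINARY_OP * → -11 * -1 = 11. Stack: [11]
STORE_FAST u → u=11. Stack: []
LOAD_FAST_LOAD_FAST b,a → push 13,-1. Stack: [13, -1]
BINARY_OP % → 13 % -1 = 0. Stack: [0]
LOAD_FAST c → push -11. Stack: [0, -11]
BINARY_OP // → 0 // -11 = 0. Stack: [0]
STORE_FAST r → r=0. Stack: []
LOAD_CONST → push 11. Stack: [11]
LOAD_FAST c → push -11. Stack: [11, -11]
BINARY_OP // → 11 // -11 = -1. Stack: [-1]
LOAD_CONST → push 3. Stack: [-1, 3]
BINARY_OP & → -1 & 3 = 3. Stack: [3]
STORE_FAST x → x=3. Stack: []
LOAD_FAST_LOAD_FAST r,a → push 0,-1. Stack: [0, -1]
BINARY_OP - → 0 - -1 = 1. Stack: [1]
STORE_FAST y → y=1. Stack: []
LOAD_FAST_LOAD_FAST b,b → push 13,13. Stack: [13, 13]
BINARY_OP - → 13 - 13 = 0. Stack: [0]
LOAD_FAST b → push 13. Stack: [0, 13]
BINARY_OP % → 0 % 13 = 0. Stack: [0]
STORE_FAST x → x=0. Stack: []
LOAD_CONST → push 1. Stack: [1]
LOAD_FAST_LOAD_FAST x,r → push 0,0. Stack: [1, 0, 0]
BINARY_OP - → 0 - 0 = 0. Stack: [1, 0]
BINARY_OP + → 1 + 0 = 1. Stack: [1]
STORE_FAST v → v=1. Stack: []
LOAD_CONST → push 10. Stack: [10]
LOAD_FAST b → push 13. Stack: [10, 13]
BINARY_OP * → 10 * 13 = 130. Stack: [130]
STORE_FAST s → s=130. Stack: []
LOAD_FAST s → push 130. Stack: [130]
LOAD_CONST → push 4. Stack: [130, 4]
BINARY_OP ^ → 130 ^ 4 = 134. Stack: [134]
RETURN_VALUE → return 134.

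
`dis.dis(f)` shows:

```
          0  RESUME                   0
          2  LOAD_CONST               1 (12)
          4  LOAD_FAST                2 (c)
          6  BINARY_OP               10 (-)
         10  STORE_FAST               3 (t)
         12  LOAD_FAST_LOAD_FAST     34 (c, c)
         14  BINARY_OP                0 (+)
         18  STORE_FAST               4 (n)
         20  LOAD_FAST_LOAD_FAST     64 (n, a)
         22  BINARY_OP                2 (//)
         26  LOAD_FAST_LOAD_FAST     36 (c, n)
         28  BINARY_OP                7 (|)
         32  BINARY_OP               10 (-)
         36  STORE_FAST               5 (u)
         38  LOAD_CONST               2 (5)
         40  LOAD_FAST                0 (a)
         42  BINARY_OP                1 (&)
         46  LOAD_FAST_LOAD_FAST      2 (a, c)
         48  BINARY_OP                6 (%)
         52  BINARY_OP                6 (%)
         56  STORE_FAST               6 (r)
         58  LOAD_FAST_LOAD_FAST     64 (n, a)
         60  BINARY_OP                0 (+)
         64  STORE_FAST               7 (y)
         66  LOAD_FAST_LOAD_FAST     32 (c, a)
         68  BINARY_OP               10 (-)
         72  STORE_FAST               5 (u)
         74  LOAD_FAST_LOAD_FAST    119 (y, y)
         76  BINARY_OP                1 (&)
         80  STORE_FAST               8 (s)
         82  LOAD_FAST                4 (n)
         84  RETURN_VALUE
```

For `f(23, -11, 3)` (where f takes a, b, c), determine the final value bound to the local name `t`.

LOAD_CONST → push 12. Stack: [12]
LOAD_FAST c → push 3. Stack: [12, 3]
BINARY_OP - → 12 - 3 = 9. Stack: [9]
STORE_FAST t → t=9. Stack: []
LOAD_FAST_LOAD_FAST c,c → push 3,3. Stack: [3, 3]
BINARY_OP + → 3 + 3 = 6. Stack: [6]
STORE_FAST n → n=6. Stack: []
LOAD_FAST_LOAD_FAST n,a → push 6,23. Stack: [6, 23]
BINARY_OP // → 6 // 23 = 0. Stack: [0]
LOAD_FAST_LOAD_FAST c,n → push 3,6. Stack: [0, 3, 6]
BINARY_OP | → 3 | 6 = 7. Stack: [0, 7]
BINARY_OP - → 0 - 7 = -7. Stack: [-7]
STORE_FAST u → u=-7. Stack: []
LOAD_CONST → push 5. Stack: [5]
LOAD_FAST a → push 23. Stack: [5, 23]
BINARY_OP & → 5 & 23 = 5. Stack: [5]
LOAD_FAST_LOAD_FAST a,c → push 23,3. Stack: [5, 23, 3]
BINARY_OP % → 23 % 3 = 2. Stack: [5, 2]
BINARY_OP % → 5 % 2 = 1. Stack: [1]
STORE_FAST r → r=1. Stack: []
LOAD_FAST_LOAD_FAST n,a → push 6,23. Stack: [6, 23]
BINARY_OP + → 6 + 23 = 29. Stack: [29]
STORE_FAST y → y=29. Stack: []
LOAD_FAST_LOAD_FAST c,a → push 3,23. Stack: [3, 23]
BINARY_OP - → 3 - 23 = -20. Stack: [-20]
STORE_FAST u → u=-20. Stack: []
LOAD_FAST_LOAD_FAST y,y → push 29,29. Stack: [29, 29]
BINARY_OP & → 29 & 29 = 29. Stack: [29]
STORE_FAST s → s=29. Stack: []
LOAD_FAST n → push 6. Stack: [6]
RETURN_VALUE → return 6.

9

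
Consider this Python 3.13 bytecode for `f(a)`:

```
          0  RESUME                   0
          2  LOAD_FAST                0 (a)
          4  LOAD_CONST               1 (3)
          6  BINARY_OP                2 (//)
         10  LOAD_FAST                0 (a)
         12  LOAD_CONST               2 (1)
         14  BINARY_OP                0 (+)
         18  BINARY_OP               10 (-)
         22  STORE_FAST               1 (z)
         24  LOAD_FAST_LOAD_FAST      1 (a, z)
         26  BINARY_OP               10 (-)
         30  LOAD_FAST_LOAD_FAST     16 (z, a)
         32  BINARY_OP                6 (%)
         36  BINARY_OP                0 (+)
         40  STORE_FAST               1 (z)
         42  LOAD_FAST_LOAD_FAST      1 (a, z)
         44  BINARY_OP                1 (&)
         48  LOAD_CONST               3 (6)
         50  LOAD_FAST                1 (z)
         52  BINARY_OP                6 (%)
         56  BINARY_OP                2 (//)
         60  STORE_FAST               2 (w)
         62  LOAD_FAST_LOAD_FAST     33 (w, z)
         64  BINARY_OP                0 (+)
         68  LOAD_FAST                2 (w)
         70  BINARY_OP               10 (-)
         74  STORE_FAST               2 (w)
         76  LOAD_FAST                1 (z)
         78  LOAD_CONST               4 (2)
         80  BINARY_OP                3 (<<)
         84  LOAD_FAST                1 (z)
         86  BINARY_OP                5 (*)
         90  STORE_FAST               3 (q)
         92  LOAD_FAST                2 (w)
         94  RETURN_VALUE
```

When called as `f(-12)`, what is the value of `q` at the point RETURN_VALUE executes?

2304

LOAD_FAST a → push -12. Stack: [-12]
LOAD_CONST → push 3. Stack: [-12, 3]
BINARY_OP // → -12 // 3 = -4. Stack: [-4]
LOAD_FAST a → push -12. Stack: [-4, -12]
LOAD_CONST → push 1. Stack: [-4, -12, 1]
BINARY_OP + → -12 + 1 = -11. Stack: [-4, -11]
BINARY_OP - → -4 - -11 = 7. Stack: [7]
STORE_FAST z → z=7. Stack: []
LOAD_FAST_LOAD_FAST a,z → push -12,7. Stack: [-12, 7]
BINARY_OP - → -12 - 7 = -19. Stack: [-19]
LOAD_FAST_LOAD_FAST z,a → push 7,-12. Stack: [-19, 7, -12]
BINARY_OP % → 7 % -12 = -5. Stack: [-19, -5]
BINARY_OP + → -19 + -5 = -24. Stack: [-24]
STORE_FAST z → z=-24. Stack: []
LOAD_FAST_LOAD_FAST a,z → push -12,-24. Stack: [-12, -24]
BINARY_OP & → -12 & -24 = -32. Stack: [-32]
LOAD_CONST → push 6. Stack: [-32, 6]
LOAD_FAST z → push -24. Stack: [-32, 6, -24]
BINARY_OP % → 6 % -24 = -18. Stack: [-32, -18]
BINARY_OP // → -32 // -18 = 1. Stack: [1]
STORE_FAST w → w=1. Stack: []
LOAD_FAST_LOAD_FAST w,z → push 1,-24. Stack: [1, -24]
BINARY_OP + → 1 + -24 = -23. Stack: [-23]
LOAD_FAST w → push 1. Stack: [-23, 1]
BINARY_OP - → -23 - 1 = -24. Stack: [-24]
STORE_FAST w → w=-24. Stack: []
LOAD_FAST z → push -24. Stack: [-24]
LOAD_CONST → push 2. Stack: [-24, 2]
BINARY_OP << → -24 << 2 = -96. Stack: [-96]
LOAD_FAST z → push -24. Stack: [-96, -24]
BINARY_OP * → -96 * -24 = 2304. Stack: [2304]
STORE_FAST q → q=2304. Stack: []
LOAD_FAST w → push -24. Stack: [-24]
RETURN_VALUE → return -24.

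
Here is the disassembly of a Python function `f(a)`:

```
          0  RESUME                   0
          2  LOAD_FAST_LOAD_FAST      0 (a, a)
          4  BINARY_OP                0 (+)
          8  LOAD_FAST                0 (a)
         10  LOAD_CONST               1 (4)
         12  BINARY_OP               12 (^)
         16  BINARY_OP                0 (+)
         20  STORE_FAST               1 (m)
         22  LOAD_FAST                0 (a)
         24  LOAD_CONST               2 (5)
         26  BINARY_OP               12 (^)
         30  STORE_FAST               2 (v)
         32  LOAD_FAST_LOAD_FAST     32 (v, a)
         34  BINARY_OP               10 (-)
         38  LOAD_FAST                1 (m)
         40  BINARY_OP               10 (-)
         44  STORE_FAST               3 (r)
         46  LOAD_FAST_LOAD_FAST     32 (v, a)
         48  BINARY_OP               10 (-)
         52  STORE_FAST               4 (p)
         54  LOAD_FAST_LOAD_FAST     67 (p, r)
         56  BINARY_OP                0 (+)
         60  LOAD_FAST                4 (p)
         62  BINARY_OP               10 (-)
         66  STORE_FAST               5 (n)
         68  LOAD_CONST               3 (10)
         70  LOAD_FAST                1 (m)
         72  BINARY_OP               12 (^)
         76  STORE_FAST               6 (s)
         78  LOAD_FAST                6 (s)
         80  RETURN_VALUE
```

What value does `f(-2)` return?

-4

LOAD_FAST_LOAD_FAST a,a → push -2,-2. Stack: [-2, -2]
BINARY_OP + → -2 + -2 = -4. Stack: [-4]
LOAD_FAST a → push -2. Stack: [-4, -2]
LOAD_CONST → push 4. Stack: [-4, -2, 4]
BINARY_OP ^ → -2 ^ 4 = -6. Stack: [-4, -6]
BINARY_OP + → -4 + -6 = -10. Stack: [-10]
STORE_FAST m → m=-10. Stack: []
LOAD_FAST a → push -2. Stack: [-2]
LOAD_CONST → push 5. Stack: [-2, 5]
BINARY_OP ^ → -2 ^ 5 = -5. Stack: [-5]
STORE_FAST v → v=-5. Stack: []
LOAD_FAST_LOAD_FAST v,a → push -5,-2. Stack: [-5, -2]
BINARY_OP - → -5 - -2 = -3. Stack: [-3]
LOAD_FAST m → push -10. Stack: [-3, -10]
BINARY_OP - → -3 - -10 = 7. Stack: [7]
STORE_FAST r → r=7. Stack: []
LOAD_FAST_LOAD_FAST v,a → push -5,-2. Stack: [-5, -2]
BINARY_OP - → -5 - -2 = -3. Stack: [-3]
STORE_FAST p → p=-3. Stack: []
LOAD_FAST_LOAD_FAST p,r → push -3,7. Stack: [-3, 7]
BINARY_OP + → -3 + 7 = 4. Stack: [4]
LOAD_FAST p → push -3. Stack: [4, -3]
BINARY_OP - → 4 - -3 = 7. Stack: [7]
STORE_FAST n → n=7. Stack: []
LOAD_CONST → push 10. Stack: [10]
LOAD_FAST m → push -10. Stack: [10, -10]
BINARY_OP ^ → 10 ^ -10 = -4. Stack: [-4]
STORE_FAST s → s=-4. Stack: []
LOAD_FAST s → push -4. Stack: [-4]
RETURN_VALUE → return -4.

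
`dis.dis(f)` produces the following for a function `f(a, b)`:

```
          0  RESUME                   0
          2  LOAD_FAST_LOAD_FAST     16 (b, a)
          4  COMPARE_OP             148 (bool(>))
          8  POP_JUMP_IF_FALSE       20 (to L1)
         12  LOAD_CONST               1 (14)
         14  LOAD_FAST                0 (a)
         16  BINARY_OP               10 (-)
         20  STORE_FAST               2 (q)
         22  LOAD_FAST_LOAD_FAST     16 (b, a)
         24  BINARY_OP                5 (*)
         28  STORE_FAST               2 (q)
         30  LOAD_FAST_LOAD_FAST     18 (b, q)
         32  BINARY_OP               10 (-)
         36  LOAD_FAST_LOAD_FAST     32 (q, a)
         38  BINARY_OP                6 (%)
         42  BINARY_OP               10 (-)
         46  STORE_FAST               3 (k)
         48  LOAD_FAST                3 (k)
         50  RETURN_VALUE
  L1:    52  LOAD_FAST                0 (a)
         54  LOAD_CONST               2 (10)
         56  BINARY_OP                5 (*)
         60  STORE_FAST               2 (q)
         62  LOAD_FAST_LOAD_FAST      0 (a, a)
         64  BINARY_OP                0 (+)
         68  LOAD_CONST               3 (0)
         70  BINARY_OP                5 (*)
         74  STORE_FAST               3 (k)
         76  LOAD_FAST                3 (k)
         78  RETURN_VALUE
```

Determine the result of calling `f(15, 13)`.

LOAD_FAST_LOAD_FAST b,a → push 13,15. Stack: [13, 15]
COMPARE_OP bool(>) → 13 vs 15 = False. Stack: [False]
POP_JUMP_IF_FALSE → pop False; jump. Stack: []
LOAD_FAST a → push 15. Stack: [15]
LOAD_CONST → push 10. Stack: [15, 10]
BINARY_OP * → 15 * 10 = 150. Stack: [150]
STORE_FAST q → q=150. Stack: []
LOAD_FAST_LOAD_FAST a,a → push 15,15. Stack: [15, 15]
BINARY_OP + → 15 + 15 = 30. Stack: [30]
LOAD_CONST → push 0. Stack: [30, 0]
BINARY_OP * → 30 * 0 = 0. Stack: [0]
STORE_FAST k → k=0. Stack: []
LOAD_FAST k → push 0. Stack: [0]
RETURN_VALUE → return 0.

0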